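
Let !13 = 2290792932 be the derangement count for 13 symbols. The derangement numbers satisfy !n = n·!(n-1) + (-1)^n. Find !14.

32071101049

!14 = 14·2290792932 + 1 = 32071101049.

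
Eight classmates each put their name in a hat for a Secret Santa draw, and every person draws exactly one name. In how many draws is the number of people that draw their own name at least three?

Sum C(8,i)·!(8-i) for i = 3..8:
  i=3: C(8,3)·!5 = 56·44 = 2464
  i=4: C(8,4)·!4 = 70·9 = 630
  i=5: C(8,5)·!3 = 56·2 = 112
  i=6: C(8,6)·!2 = 28·1 = 28
  i=7: C(8,7)·!1 = 8·0 = 0
  i=8: C(8,8)·!0 = 1·1 = 1
Total = 3235.

3235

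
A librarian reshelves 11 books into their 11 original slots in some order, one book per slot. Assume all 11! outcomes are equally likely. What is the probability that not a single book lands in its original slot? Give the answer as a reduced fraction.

1468457/3991680

Favorable outcomes: !11 = 14684570.
Total outcomes: 11! = 39916800.
Probability = 14684570/39916800 = 1468457/3991680.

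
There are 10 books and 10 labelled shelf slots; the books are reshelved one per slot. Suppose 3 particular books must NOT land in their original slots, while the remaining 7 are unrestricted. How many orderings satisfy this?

2656080

Inclusion-exclusion on the 3 forbidden self-matches:
Σ_{j=0}^{3} (-1)^j C(3,j)(10-j)!
= C(3,0)·10! - C(3,1)·9! + C(3,2)·8! - C(3,3)·7!
= 3628800 - 1088640 + 120960 - 5040
= 2656080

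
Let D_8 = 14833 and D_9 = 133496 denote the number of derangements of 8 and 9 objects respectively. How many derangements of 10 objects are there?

1334961

D_10 = (10-1)·(D_9 + D_8) = 9·(133496 + 14833) = 9·148329 = 1334961.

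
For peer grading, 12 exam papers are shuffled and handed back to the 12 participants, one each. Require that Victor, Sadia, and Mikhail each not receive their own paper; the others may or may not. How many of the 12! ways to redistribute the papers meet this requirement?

Let A_j be the event that the j-th constrained one is fixed. By inclusion-exclusion over the 3 events:
Σ_{j=0}^{3} (-1)^j C(3,j)(12-j)!
= C(3,0)·12! - C(3,1)·11! + C(3,2)·10! - C(3,3)·9!
= 479001600 - 119750400 + 10886400 - 362880
= 369774720

369774720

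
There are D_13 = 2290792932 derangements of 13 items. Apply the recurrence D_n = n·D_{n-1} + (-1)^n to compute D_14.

D_14 = 14·2290792932 + 1 = 32071101049.

32071101049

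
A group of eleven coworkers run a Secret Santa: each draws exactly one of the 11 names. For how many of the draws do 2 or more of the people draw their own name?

Sum C(11,i)·!(11-i) for i = 2..11:
  i=2: C(11,2)·!9 = 55·133496 = 7342280
  i=3: C(11,3)·!8 = 165·14833 = 2447445
  i=4: C(11,4)·!7 = 330·1854 = 611820
  i=5: C(11,5)·!6 = 462·265 = 122430
  i=6: C(11,6)·!5 = 462·44 = 20328
  i=7: C(11,7)·!4 = 330·9 = 2970
  i=8: C(11,8)·!3 = 165·2 = 330
  i=9: C(11,9)·!2 = 55·1 = 55
  i=10: C(11,10)·!1 = 11·0 = 0
  i=11: C(11,11)·!0 = 1·1 = 1
Total = 10547659.

10547659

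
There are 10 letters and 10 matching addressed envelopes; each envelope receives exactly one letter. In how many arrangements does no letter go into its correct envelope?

!10 = 10! · Σ_{k=0}^{10} (-1)^k/k!
= 10! - 10!/1! + 10!/2! - 10!/3! + 10!/4! - 10!/5! + 10!/6! - 10!/7! + 10!/8! - 10!/9! + 10!/10!
= 3628800 - 3628800 + 1814400 - 604800 + 151200 - 30240 + 5040 - 720 + 90 - 10 + 1
= 1334961

1334961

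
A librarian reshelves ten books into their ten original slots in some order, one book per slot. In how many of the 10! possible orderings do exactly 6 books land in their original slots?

1890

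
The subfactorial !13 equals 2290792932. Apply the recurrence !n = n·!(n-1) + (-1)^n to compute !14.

!14 = 14·2290792932 + 1 = 32071101049.

32071101049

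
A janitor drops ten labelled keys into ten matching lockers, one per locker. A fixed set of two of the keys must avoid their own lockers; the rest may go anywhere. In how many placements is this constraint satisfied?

2943360

Inclusion-exclusion on the 2 forbidden self-matches:
Σ_{j=0}^{2} (-1)^j C(2,j)(10-j)!
= C(2,0)·10! - C(2,1)·9! + C(2,2)·8!
= 3628800 - 725760 + 40320
= 2943360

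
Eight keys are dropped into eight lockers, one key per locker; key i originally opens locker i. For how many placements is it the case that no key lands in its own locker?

14833

!8 = 8! · Σ_{k=0}^{8} (-1)^k/k!
= 8! - 8!/1! + 8!/2! - 8!/3! + 8!/4! - 8!/5! + 8!/6! - 8!/7! + 8!/8!
= 40320 - 40320 + 20160 - 6720 + 1680 - 336 + 56 - 8 + 1
= 14833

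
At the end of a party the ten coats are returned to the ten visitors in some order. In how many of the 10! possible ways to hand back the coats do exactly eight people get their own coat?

45

Pick the 8 fixed positions: C(10,8) = 45 ways.
The remaining 2 must be deranged: !2 = 1.
Total: 45 × 1 = 45.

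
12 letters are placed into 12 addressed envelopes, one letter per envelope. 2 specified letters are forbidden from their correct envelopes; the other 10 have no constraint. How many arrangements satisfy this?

Let A_j be the event that the j-th constrained one is fixed. By inclusion-exclusion over the 2 events:
Σ_{j=0}^{2} (-1)^j C(2,j)(12-j)!
= C(2,0)·12! - C(2,1)·11! + C(2,2)·10!
= 479001600 - 79833600 + 3628800
= 402796800

402796800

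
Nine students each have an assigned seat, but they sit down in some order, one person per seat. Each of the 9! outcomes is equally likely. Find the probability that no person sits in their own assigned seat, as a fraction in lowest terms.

Favorable outcomes: !9 = 133496.
Total outcomes: 9! = 362880.
Probability = 133496/362880 = 16687/45360.

16687/45360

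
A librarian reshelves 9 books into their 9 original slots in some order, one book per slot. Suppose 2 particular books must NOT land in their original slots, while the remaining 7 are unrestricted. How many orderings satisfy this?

Inclusion-exclusion on the 2 forbidden self-matches:
Σ_{j=0}^{2} (-1)^j C(2,j)(9-j)!
= C(2,0)·9! - C(2,1)·8! + C(2,2)·7!
= 362880 - 80640 + 5040
= 287280

287280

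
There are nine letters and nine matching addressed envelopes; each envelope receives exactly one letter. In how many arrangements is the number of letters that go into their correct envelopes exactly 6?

Pick the 6 fixed positions: C(9,6) = 84 ways.
The remaining 3 must be deranged: !3 = 2.
Total: 84 × 2 = 168.

168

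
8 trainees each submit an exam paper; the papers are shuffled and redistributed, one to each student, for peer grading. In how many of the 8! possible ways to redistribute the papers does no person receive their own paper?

14833

Recurrence: !8 = 7·(!7 + !6).
!8 = 7·(1854 + 265) = 7·2119 = 14833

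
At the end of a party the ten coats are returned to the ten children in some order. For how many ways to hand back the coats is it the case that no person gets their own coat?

1334961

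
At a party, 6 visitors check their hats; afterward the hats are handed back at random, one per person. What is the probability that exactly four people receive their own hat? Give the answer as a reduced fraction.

1/48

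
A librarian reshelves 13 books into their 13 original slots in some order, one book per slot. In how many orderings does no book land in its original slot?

2290792932

!13 is the nearest integer to 13!/e.
13! = 6227020800, and 6227020800/e ≈ 2290792932.07, so !13 = 2290792932.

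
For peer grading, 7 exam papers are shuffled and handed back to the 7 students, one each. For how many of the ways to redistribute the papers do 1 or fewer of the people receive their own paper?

3709

# with exactly i fixed is C(7,i)·!(7-i); sum over i=0..1:
  i=0: C(7,0)·!7 = 1·1854 = 1854
  i=1: C(7,1)·!6 = 7·265 = 1855
Total = 3709.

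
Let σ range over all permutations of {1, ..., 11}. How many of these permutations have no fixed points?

14684570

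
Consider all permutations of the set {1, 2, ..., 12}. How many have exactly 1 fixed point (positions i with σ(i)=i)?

176214840

Choose which one of the 12 is fixed: C(12,1) = 12.
The other 11 form a derangement: !11 = 14684570.
Total: 12 × 14684570 = 176214840.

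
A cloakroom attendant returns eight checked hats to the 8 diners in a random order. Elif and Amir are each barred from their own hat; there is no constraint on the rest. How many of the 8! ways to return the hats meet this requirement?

30960

Let A_j be the event that the j-th constrained one is fixed. By inclusion-exclusion over the 2 events:
Σ_{j=0}^{2} (-1)^j C(2,j)(8-j)!
= C(2,0)·8! - C(2,1)·7! + C(2,2)·6!
= 40320 - 10080 + 720
= 30960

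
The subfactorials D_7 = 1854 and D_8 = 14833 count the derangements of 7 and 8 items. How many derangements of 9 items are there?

133496

D_9 = (9-1)·(D_8 + D_7) = 8·(14833 + 1854) = 8·16687 = 133496.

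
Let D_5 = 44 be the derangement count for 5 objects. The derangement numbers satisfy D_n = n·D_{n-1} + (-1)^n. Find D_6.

265

D_6 = 6·44 + 1 = 265.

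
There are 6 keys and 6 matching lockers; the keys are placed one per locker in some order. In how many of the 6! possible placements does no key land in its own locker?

!6 = 6! · Σ_{k=0}^{6} (-1)^k/k!
= 6! - 6!/1! + 6!/2! - 6!/3! + 6!/4! - 6!/5! + 6!/6!
= 720 - 720 + 360 - 120 + 30 - 6 + 1
= 265

265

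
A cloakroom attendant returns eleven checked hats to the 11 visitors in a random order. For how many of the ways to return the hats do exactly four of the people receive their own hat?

611820

Pick the 4 fixed positions: C(11,4) = 330 ways.
The other 7 form a derangement: !7 = 1854.
Total: 330 × 1854 = 611820.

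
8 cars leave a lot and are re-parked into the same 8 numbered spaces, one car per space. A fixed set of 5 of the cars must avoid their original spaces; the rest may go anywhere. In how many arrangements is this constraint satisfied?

21234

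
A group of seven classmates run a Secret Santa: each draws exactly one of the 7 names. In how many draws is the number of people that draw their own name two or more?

Sum C(7,i)·!(7-i) for i = 2..7:
  i=2: C(7,2)·!5 = 21·44 = 924
  i=3: C(7,3)·!4 = 35·9 = 315
  i=4: C(7,4)·!3 = 35·2 = 70
  i=5: C(7,5)·!2 = 21·1 = 21
  i=6: C(7,6)·!1 = 7·0 = 0
  i=7: C(7,7)·!0 = 1·1 = 1
Total = 1331.

1331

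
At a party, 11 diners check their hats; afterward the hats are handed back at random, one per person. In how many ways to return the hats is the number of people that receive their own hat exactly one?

14684571

Pick the single fixed position: C(11,1) = 11 ways.
The other 10 form a derangement: !10 = 1334961.
Total: 11 × 1334961 = 14684571.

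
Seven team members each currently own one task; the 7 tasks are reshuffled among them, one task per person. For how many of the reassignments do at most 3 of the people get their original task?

4948

# with exactly i fixed is C(7,i)·!(7-i); sum over i=0..3:
  i=0: C(7,0)·!7 = 1·1854 = 1854
  i=1: C(7,1)·!6 = 7·265 = 1855
  i=2: C(7,2)·!5 = 21·44 = 924
  i=3: C(7,3)·!4 = 35·9 = 315
Total = 4948.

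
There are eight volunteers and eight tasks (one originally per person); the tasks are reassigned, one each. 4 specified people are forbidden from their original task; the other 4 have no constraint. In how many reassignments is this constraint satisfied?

24024

Let A_j be the event that the j-th constrained one is fixed. By inclusion-exclusion over the 4 events:
Σ_{j=0}^{4} (-1)^j C(4,j)(8-j)!
= C(4,0)·8! - C(4,1)·7! + C(4,2)·6! - C(4,3)·5! + C(4,4)·4!
= 40320 - 20160 + 4320 - 480 + 24
= 24024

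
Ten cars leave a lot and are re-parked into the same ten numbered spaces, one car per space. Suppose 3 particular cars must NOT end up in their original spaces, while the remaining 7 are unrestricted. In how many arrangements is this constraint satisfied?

2656080

Inclusion-exclusion on the 3 forbidden self-matches:
Σ_{j=0}^{3} (-1)^j C(3,j)(10-j)!
= C(3,0)·10! - C(3,1)·9! + C(3,2)·8! - C(3,3)·7!
= 3628800 - 1088640 + 120960 - 5040
= 2656080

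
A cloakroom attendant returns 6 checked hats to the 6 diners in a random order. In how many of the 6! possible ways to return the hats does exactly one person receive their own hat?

264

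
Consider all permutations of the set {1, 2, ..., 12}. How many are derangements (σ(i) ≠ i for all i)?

176214841

!12 is the nearest integer to 12!/e.
12! = 479001600, and 479001600/e ≈ 176214840.93, so !12 = 176214841.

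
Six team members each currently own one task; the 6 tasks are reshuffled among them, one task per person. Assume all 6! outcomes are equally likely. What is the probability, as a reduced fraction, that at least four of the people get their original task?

1/45

Favorable outcomes: Σ_{i≥4} C(6,i)·!(6-i) = 15·1 + 6·0 + 1·1 = 16.
Total outcomes: 6! = 720.
Probability = 16/720 = 1/45.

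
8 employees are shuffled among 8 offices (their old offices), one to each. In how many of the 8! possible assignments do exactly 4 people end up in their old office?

Choose which 4 of the 8 are fixed: C(8,4) = 70.
The other 4 form a derangement: !4 = 9.
Total: 70 × 9 = 630.

630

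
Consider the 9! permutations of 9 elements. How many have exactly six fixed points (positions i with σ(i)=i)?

Choose which 6 of the 9 are fixed: C(9,6) = 84.
The remaining 3 must be deranged: !3 = 2.
Total: 84 × 2 = 168.

168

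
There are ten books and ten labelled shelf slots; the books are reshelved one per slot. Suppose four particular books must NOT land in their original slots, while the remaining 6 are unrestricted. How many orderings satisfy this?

2399760

Let A_j be the event that the j-th constrained one is fixed. By inclusion-exclusion over the 4 events:
Σ_{j=0}^{4} (-1)^j C(4,j)(10-j)!
= C(4,0)·10! - C(4,1)·9! + C(4,2)·8! - C(4,3)·7! + C(4,4)·6!
= 3628800 - 1451520 + 241920 - 20160 + 720
= 2399760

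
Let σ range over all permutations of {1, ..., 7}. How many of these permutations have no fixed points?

Use !n = (n-1)(!(n-1) + !(n-2)).
!7 = 6·(265 + 44) = 6·309 = 1854

1854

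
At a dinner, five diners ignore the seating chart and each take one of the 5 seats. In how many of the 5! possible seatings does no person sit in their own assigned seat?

Use !n = n·!(n-1) + (-1)^n.
!5 = 5·9 - 1 = 44

44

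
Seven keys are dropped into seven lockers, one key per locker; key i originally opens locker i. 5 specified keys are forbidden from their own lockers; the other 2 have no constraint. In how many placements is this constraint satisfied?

Inclusion-exclusion on the 5 forbidden self-matches:
Σ_{j=0}^{5} (-1)^j C(5,j)(7-j)!
= C(5,0)·7! - C(5,1)·6! + C(5,2)·5! - C(5,3)·4! + C(5,4)·3! - C(5,5)·2!
= 5040 - 3600 + 1200 - 240 + 30 - 2
= 2428

2428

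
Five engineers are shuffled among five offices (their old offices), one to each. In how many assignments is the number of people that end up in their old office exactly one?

45

Choose which one of the 5 is fixed: C(5,1) = 5.
The other 4 form a derangement: !4 = 9.
Total: 5 × 9 = 45.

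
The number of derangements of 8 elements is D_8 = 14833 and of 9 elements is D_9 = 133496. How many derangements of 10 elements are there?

1334961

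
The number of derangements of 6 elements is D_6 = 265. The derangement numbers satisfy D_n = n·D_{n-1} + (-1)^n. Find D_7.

1854

D_7 = 7·265 - 1 = 1854.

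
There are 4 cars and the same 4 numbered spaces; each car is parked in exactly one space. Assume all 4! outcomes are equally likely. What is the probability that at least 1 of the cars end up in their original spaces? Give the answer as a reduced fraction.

5/8

Favorable outcomes: Σ_{i≥1} C(4,i)·!(4-i) = 4·2 + 6·1 + 4·0 + 1·1 = 15.
Total outcomes: 4! = 24.
Probability = 15/24 = 5/8.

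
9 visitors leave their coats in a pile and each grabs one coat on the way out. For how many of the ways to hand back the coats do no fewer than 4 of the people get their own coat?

6883

# with exactly i fixed is C(9,i)·!(9-i); sum over i=4..9:
  i=4: C(9,4)·!5 = 126·44 = 5544
  i=5: C(9,5)·!4 = 126·9 = 1134
  i=6: C(9,6)·!3 = 84·2 = 168
  i=7: C(9,7)·!2 = 36·1 = 36
  i=8: C(9,8)·!1 = 9·0 = 0
  i=9: C(9,9)·!0 = 1·1 = 1
Total = 6883.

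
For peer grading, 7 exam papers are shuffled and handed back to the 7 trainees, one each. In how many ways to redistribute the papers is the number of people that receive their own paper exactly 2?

Pick the 2 fixed positions: C(7,2) = 21 ways.
The other 5 form a derangement: !5 = 44.
Total: 21 × 44 = 924.

924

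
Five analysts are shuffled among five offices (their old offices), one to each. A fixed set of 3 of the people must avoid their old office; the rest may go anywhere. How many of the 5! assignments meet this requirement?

64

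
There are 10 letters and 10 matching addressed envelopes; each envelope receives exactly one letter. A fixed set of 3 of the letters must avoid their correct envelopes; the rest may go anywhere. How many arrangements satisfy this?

2656080

Inclusion-exclusion on the 3 forbidden self-matches:
Σ_{j=0}^{3} (-1)^j C(3,j)(10-j)!
= C(3,0)·10! - C(3,1)·9! + C(3,2)·8! - C(3,3)·7!
= 3628800 - 1088640 + 120960 - 5040
= 2656080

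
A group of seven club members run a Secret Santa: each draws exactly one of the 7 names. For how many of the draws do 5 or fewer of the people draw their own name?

5039

# with exactly i fixed is C(7,i)·!(7-i); sum over i=0..5:
  i=0: C(7,0)·!7 = 1·1854 = 1854
  i=1: C(7,1)·!6 = 7·265 = 1855
  i=2: C(7,2)·!5 = 21·44 = 924
  i=3: C(7,3)·!4 = 35·9 = 315
  i=4: C(7,4)·!3 = 35·2 = 70
  i=5: C(7,5)·!2 = 21·1 = 21
Total = 5039.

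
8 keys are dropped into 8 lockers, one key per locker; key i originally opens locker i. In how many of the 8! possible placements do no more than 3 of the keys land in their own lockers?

# with exactly i fixed is C(8,i)·!(8-i); sum over i=0..3:
  i=0: C(8,0)·!8 = 1·14833 = 14833
  i=1: C(8,1)·!7 = 8·1854 = 14832
  i=2: C(8,2)·!6 = 28·265 = 7420
  i=3: C(8,3)·!5 = 56·44 = 2464
Total = 39549.

39549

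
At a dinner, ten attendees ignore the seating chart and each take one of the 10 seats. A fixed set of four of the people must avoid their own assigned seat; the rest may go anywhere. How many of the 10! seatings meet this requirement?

2399760

Inclusion-exclusion on the 4 forbidden self-matches:
Σ_{j=0}^{4} (-1)^j C(4,j)(10-j)!
= C(4,0)·10! - C(4,1)·9! + C(4,2)·8! - C(4,3)·7! + C(4,4)·6!
= 3628800 - 1451520 + 241920 - 20160 + 720
= 2399760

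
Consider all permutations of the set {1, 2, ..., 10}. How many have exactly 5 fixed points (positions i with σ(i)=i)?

11088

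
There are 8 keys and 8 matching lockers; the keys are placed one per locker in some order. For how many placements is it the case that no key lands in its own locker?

14833

!8 is the nearest integer to 8!/e.
8! = 40320, and 40320/e ≈ 14832.90, so !8 = 14833.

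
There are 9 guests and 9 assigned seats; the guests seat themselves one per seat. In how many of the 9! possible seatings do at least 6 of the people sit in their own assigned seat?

205

# with exactly i fixed is C(9,i)·!(9-i); sum over i=6..9:
  i=6: C(9,6)·!3 = 84·2 = 168
  i=7: C(9,7)·!2 = 36·1 = 36
  i=8: C(9,8)·!1 = 9·0 = 0
  i=9: C(9,9)·!0 = 1·1 = 1
Total = 205.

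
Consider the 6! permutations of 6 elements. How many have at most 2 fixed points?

664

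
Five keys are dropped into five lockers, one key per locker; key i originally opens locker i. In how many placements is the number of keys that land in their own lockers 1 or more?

# with exactly i fixed is C(5,i)·!(5-i); sum over i=1..5:
  i=1: C(5,1)·!4 = 5·9 = 45
  i=2: C(5,2)·!3 = 10·2 = 20
  i=3: C(5,3)·!2 = 10·1 = 10
  i=4: C(5,4)·!1 = 5·0 = 0
  i=5: C(5,5)·!0 = 1·1 = 1
Total = 76.

76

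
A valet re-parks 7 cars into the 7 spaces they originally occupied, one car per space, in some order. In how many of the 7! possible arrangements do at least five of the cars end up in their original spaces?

22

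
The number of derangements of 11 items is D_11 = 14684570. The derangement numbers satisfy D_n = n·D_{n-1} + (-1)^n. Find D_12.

D_12 = 12·14684570 + 1 = 176214841.

176214841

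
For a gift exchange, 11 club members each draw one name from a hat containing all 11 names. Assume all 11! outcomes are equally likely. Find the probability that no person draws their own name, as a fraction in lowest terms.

Favorable outcomes: !11 = 14684570.
Total outcomes: 11! = 39916800.
Probability = 14684570/39916800 = 1468457/3991680.

1468457/3991680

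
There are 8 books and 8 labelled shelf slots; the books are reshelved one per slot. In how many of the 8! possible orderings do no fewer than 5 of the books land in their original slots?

141

Sum C(8,i)·!(8-i) for i = 5..8:
  i=5: C(8,5)·!3 = 56·2 = 112
  i=6: C(8,6)·!2 = 28·1 = 28
  i=7: C(8,7)·!1 = 8·0 = 0
  i=8: C(8,8)·!0 = 1·1 = 1
Total = 141.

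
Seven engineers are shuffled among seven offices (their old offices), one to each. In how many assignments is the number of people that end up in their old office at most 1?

Sum C(7,i)·!(7-i) for i = 0..1:
  i=0: C(7,0)·!7 = 1·1854 = 1854
  i=1: C(7,1)·!6 = 7·265 = 1855
Total = 3709.

3709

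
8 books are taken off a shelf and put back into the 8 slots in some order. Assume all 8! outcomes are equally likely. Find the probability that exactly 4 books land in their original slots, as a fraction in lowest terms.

1/64

Favorable outcomes: C(8,4)·!4 = 70·9 = 630.
Total outcomes: 8! = 40320.
Probability = 630/40320 = 1/64.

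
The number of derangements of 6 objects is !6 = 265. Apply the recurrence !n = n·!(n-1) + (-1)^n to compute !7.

1854

!7 = 7·265 - 1 = 1854.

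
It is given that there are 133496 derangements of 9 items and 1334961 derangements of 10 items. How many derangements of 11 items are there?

14684570

D_11 = (11-1)·(D_10 + D_9) = 10·(1334961 + 133496) = 10·1468457 = 14684570.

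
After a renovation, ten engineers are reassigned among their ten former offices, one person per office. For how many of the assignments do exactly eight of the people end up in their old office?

Pick the 8 fixed positions: C(10,8) = 45 ways.
The remaining 2 must be deranged: !2 = 1.
Total: 45 × 1 = 45.

45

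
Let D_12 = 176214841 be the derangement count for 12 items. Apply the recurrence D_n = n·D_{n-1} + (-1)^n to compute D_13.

2290792932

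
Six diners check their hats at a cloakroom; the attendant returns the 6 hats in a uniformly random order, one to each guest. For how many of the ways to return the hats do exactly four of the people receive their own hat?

15

Choose which 4 of the 6 are fixed: C(6,4) = 15.
The remaining 2 must be deranged: !2 = 1.
Total: 15 × 1 = 15.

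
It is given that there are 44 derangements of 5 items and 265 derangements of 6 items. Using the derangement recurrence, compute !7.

1854

!7 = (7-1)·(!6 + !5) = 6·(265 + 44) = 6·309 = 1854.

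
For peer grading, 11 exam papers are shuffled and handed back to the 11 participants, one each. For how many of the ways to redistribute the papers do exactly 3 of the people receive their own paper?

Choose which 3 of the 11 are fixed: C(11,3) = 165.
The remaining 8 must be deranged: !8 = 14833.
Total: 165 × 14833 = 2447445.

2447445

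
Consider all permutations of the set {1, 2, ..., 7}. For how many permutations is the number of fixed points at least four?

# with exactly i fixed is C(7,i)·!(7-i); sum over i=4..7:
  i=4: C(7,4)·!3 = 35·2 = 70
  i=5: C(7,5)·!2 = 21·1 = 21
  i=6: C(7,6)·!1 = 7·0 = 0
  i=7: C(7,7)·!0 = 1·1 = 1
Total = 92.

92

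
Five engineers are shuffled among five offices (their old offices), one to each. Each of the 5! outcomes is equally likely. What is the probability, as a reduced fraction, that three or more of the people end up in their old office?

11/120

Favorable outcomes: Σ_{i≥3} C(5,i)·!(5-i) = 10·1 + 5·0 + 1·1 = 11.
Total outcomes: 5! = 120.
Probability = 11/120 = 11/120.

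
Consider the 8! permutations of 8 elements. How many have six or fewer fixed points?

# with exactly i fixed is C(8,i)·!(8-i); sum over i=0..6:
  i=0: C(8,0)·!8 = 1·14833 = 14833
  i=1: C(8,1)·!7 = 8·1854 = 14832
  i=2: C(8,2)·!6 = 28·265 = 7420
  i=3: C(8,3)·!5 = 56·44 = 2464
  i=4: C(8,4)·!4 = 70·9 = 630
  i=5: C(8,5)·!3 = 56·2 = 112
  i=6: C(8,6)·!2 = 28·1 = 28
Total = 40319.

40319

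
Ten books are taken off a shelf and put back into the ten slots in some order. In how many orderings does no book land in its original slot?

Use !n = (n-1)(!(n-1) + !(n-2)).
!10 = 9·(133496 + 14833) = 9·148329 = 1334961

1334961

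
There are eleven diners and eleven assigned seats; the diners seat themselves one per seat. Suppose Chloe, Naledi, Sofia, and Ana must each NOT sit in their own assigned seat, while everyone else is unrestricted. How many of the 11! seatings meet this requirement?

Let A_j be the event that the j-th constrained one is fixed. By inclusion-exclusion over the 4 events:
Σ_{j=0}^{4} (-1)^j C(4,j)(11-j)!
= C(4,0)·11! - C(4,1)·10! + C(4,2)·9! - C(4,3)·8! + C(4,4)·7!
= 39916800 - 14515200 + 2177280 - 161280 + 5040
= 27422640

27422640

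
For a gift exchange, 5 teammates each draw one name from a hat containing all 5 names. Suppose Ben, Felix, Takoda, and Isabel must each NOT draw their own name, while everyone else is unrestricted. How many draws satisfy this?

53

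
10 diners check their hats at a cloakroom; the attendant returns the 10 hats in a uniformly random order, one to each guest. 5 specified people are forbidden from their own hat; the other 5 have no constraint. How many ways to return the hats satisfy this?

Inclusion-exclusion on the 5 forbidden self-matches:
Σ_{j=0}^{5} (-1)^j C(5,j)(10-j)!
= C(5,0)·10! - C(5,1)·9! + C(5,2)·8! - C(5,3)·7! + C(5,4)·6! - C(5,5)·5!
= 3628800 - 1814400 + 403200 - 50400 + 3600 - 120
= 2170680

2170680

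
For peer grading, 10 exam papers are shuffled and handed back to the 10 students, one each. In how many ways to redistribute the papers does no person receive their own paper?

1334961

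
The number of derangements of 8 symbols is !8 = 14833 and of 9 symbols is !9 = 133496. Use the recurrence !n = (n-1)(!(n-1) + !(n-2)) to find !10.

1334961

!10 = (10-1)·(!9 + !8) = 9·(133496 + 14833) = 9·148329 = 1334961.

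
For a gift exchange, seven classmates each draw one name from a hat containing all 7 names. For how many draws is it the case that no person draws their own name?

The subfactorial !7 = [7!/e] (nearest integer).
7! = 5040, and 5040/e ≈ 1854.11, so !7 = 1854.

1854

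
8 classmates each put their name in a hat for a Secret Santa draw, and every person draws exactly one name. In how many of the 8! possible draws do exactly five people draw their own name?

112

Choose which 5 of the 8 are fixed: C(8,5) = 56.
The other 3 form a derangement: !3 = 2.
Total: 56 × 2 = 112.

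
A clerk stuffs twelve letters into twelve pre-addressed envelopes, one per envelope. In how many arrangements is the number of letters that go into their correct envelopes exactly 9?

Choose which 9 of the 12 are fixed: C(12,9) = 220.
The other 3 form a derangement: !3 = 2.
Total: 220 × 2 = 440.

440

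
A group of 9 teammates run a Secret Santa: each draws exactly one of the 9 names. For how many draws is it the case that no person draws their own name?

133496

!9 = 9! · Σ_{k=0}^{9} (-1)^k/k!
= 9! - 9!/1! + 9!/2! - 9!/3! + 9!/4! - 9!/5! + 9!/6! - 9!/7! + 9!/8! - 9!/9!
= 362880 - 362880 + 181440 - 60480 + 15120 - 3024 + 504 - 72 + 9 - 1
= 133496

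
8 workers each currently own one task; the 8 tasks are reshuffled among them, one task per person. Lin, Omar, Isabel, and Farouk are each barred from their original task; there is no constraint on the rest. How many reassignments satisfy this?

24024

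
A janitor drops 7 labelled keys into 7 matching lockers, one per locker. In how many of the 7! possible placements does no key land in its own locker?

1854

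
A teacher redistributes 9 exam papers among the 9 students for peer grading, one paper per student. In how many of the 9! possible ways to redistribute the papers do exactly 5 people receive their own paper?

1134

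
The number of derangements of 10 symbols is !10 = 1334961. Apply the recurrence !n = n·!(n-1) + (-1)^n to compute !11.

!11 = 11·1334961 - 1 = 14684570.

14684570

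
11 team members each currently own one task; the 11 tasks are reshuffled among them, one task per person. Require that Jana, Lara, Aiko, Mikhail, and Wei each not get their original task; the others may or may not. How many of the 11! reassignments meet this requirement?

25022880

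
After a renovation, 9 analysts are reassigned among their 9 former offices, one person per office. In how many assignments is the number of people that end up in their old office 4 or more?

Sum C(9,i)·!(9-i) for i = 4..9:
  i=4: C(9,4)·!5 = 126·44 = 5544
  i=5: C(9,5)·!4 = 126·9 = 1134
  i=6: C(9,6)·!3 = 84·2 = 168
  i=7: C(9,7)·!2 = 36·1 = 36
  i=8: C(9,8)·!1 = 9·0 = 0
  i=9: C(9,9)·!0 = 1·1 = 1
Total = 6883.

6883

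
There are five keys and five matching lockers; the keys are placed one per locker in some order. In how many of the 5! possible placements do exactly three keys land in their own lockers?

Choose which 3 of the 5 are fixed: C(5,3) = 10.
The remaining 2 must be deranged: !2 = 1.
Total: 10 × 1 = 10.

10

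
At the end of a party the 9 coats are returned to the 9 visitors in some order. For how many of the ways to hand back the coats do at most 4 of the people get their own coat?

361541

Sum C(9,i)·!(9-i) for i = 0..4:
  i=0: C(9,0)·!9 = 1·133496 = 133496
  i=1: C(9,1)·!8 = 9·14833 = 133497
  i=2: C(9,2)·!7 = 36·1854 = 66744
  i=3: C(9,3)·!6 = 84·265 = 22260
  i=4: C(9,4)·!5 = 126·44 = 5544
Total = 361541.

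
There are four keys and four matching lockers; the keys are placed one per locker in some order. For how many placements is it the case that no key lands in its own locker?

By inclusion-exclusion, !4 = Σ (-1)^k · 4!/k! for k=0..4
= 4! - 4!/1! + 4!/2! - 4!/3! + 4!/4!
= 24 - 24 + 12 - 4 + 1
= 9

9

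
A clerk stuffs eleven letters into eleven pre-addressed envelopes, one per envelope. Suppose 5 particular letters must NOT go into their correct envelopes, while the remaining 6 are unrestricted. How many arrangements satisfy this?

Inclusion-exclusion on the 5 forbidden self-matches:
Σ_{j=0}^{5} (-1)^j C(5,j)(11-j)!
= C(5,0)·11! - C(5,1)·10! + C(5,2)·9! - C(5,3)·8! + C(5,4)·7! - C(5,5)·6!
= 39916800 - 18144000 + 3628800 - 403200 + 25200 - 720
= 25022880

25022880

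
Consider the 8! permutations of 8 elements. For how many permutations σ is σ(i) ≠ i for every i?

!8 = 8! · Σ_{k=0}^{8} (-1)^k/k!
= 8! - 8!/1! + 8!/2! - 8!/3! + 8!/4! - 8!/5! + 8!/6! - 8!/7! + 8!/8!
= 40320 - 40320 + 20160 - 6720 + 1680 - 336 + 56 - 8 + 1
= 14833

14833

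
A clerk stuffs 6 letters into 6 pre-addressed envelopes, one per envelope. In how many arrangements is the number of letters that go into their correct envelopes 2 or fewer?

# with exactly i fixed is C(6,i)·!(6-i); sum over i=0..2:
  i=0: C(6,0)·!6 = 1·265 = 265
  i=1: C(6,1)·!5 = 6·44 = 264
  i=2: C(6,2)·!4 = 15·9 = 135
Total = 664.

664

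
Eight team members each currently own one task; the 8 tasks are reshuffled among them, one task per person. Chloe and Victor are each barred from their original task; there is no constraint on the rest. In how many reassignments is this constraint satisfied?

Let A_j be the event that the j-th constrained one is fixed. By inclusion-exclusion over the 2 events:
Σ_{j=0}^{2} (-1)^j C(2,j)(8-j)!
= C(2,0)·8! - C(2,1)·7! + C(2,2)·6!
= 40320 - 10080 + 720
= 30960

30960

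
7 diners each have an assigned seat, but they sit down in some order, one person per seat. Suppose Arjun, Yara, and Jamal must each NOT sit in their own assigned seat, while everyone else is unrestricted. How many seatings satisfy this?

Let A_j be the event that the j-th constrained one is fixed. By inclusion-exclusion over the 3 events:
Σ_{j=0}^{3} (-1)^j C(3,j)(7-j)!
= C(3,0)·7! - C(3,1)·6! + C(3,2)·5! - C(3,3)·4!
= 5040 - 2160 + 360 - 24
= 3216

3216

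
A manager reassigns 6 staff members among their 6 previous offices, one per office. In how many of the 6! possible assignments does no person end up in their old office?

!6 = 6! · Σ_{k=0}^{6} (-1)^k/k!
= 6! - 6!/1! + 6!/2! - 6!/3! + 6!/4! - 6!/5! + 6!/6!
= 720 - 720 + 360 - 120 + 30 - 6 + 1
= 265

265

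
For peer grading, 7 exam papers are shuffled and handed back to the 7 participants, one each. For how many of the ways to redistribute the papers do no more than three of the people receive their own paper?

4948

Sum C(7,i)·!(7-i) for i = 0..3:
  i=0: C(7,0)·!7 = 1·1854 = 1854
  i=1: C(7,1)·!6 = 7·265 = 1855
  i=2: C(7,2)·!5 = 21·44 = 924
  i=3: C(7,3)·!4 = 35·9 = 315
Total = 4948.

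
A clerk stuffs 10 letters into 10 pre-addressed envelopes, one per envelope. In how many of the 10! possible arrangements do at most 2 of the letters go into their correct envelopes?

3337406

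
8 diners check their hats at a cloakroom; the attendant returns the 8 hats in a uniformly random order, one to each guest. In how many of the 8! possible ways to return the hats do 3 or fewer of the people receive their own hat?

39549

# with exactly i fixed is C(8,i)·!(8-i); sum over i=0..3:
  i=0: C(8,0)·!8 = 1·14833 = 14833
  i=1: C(8,1)·!7 = 8·1854 = 14832
  i=2: C(8,2)·!6 = 28·265 = 7420
  i=3: C(8,3)·!5 = 56·44 = 2464
Total = 39549.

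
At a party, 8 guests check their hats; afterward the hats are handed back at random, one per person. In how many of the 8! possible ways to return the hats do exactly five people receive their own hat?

112

Choose which 5 of the 8 are fixed: C(8,5) = 56.
The other 3 form a derangement: !3 = 2.
Total: 56 × 2 = 112.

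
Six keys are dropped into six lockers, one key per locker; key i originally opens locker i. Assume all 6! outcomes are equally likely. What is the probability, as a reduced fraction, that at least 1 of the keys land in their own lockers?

91/144

Favorable outcomes: Σ_{i≥1} C(6,i)·!(6-i) = 6·44 + 15·9 + 20·2 + 15·1 + 6·0 + 1·1 = 455.
Total outcomes: 6! = 720.
Probability = 455/720 = 91/144.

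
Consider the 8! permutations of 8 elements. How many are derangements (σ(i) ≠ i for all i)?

By inclusion-exclusion, !8 = Σ (-1)^k · 8!/k! for k=0..8
= 8! - 8!/1! + 8!/2! - 8!/3! + 8!/4! - 8!/5! + 8!/6! - 8!/7! + 8!/8!
= 40320 - 40320 + 20160 - 6720 + 1680 - 336 + 56 - 8 + 1
= 14833

14833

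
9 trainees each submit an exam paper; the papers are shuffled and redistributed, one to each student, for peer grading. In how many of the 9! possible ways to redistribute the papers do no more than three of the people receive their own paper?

# with exactly i fixed is C(9,i)·!(9-i); sum over i=0..3:
  i=0: C(9,0)·!9 = 1·133496 = 133496
  i=1: C(9,1)·!8 = 9·14833 = 133497
  i=2: C(9,2)·!7 = 36·1854 = 66744
  i=3: C(9,3)·!6 = 84·265 = 22260
Total = 355997.

355997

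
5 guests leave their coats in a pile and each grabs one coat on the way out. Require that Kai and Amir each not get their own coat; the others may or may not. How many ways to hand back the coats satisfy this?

78

Let A_j be the event that the j-th constrained one is fixed. By inclusion-exclusion over the 2 events:
Σ_{j=0}^{2} (-1)^j C(2,j)(5-j)!
= C(2,0)·5! - C(2,1)·4! + C(2,2)·3!
= 120 - 48 + 6
= 78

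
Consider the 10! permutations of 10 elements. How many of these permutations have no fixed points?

1334961

Use !n = (n-1)(!(n-1) + !(n-2)).
!10 = 9·(133496 + 14833) = 9·148329 = 1334961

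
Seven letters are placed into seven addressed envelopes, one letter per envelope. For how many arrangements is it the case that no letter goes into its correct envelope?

1854

!7 = 7! · Σ_{k=0}^{7} (-1)^k/k!
= 7! - 7!/1! + 7!/2! - 7!/3! + 7!/4! - 7!/5! + 7!/6! - 7!/7!
= 5040 - 5040 + 2520 - 840 + 210 - 42 + 7 - 1
= 1854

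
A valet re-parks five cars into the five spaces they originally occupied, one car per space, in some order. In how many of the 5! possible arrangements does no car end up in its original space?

44

By inclusion-exclusion, !5 = Σ (-1)^k · 5!/k! for k=0..5
= 5! - 5!/1! + 5!/2! - 5!/3! + 5!/4! - 5!/5!
= 120 - 120 + 60 - 20 + 5 - 1
= 44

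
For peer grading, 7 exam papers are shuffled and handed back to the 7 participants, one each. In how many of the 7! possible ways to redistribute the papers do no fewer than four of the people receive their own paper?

92

Sum C(7,i)·!(7-i) for i = 4..7:
  i=4: C(7,4)·!3 = 35·2 = 70
  i=5: C(7,5)·!2 = 21·1 = 21
  i=6: C(7,6)·!1 = 7·0 = 0
  i=7: C(7,7)·!0 = 1·1 = 1
Total = 92.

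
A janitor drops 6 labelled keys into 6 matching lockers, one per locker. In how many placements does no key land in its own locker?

The number of derangements of 6 is !6 = Σ_{k=0}^{6} (-1)^k·6!/k!
= 6! - 6!/1! + 6!/2! - 6!/3! + 6!/4! - 6!/5! + 6!/6!
= 720 - 720 + 360 - 120 + 30 - 6 + 1
= 265

265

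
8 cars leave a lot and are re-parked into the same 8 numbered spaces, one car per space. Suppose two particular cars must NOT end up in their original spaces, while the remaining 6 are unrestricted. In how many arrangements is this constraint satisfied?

Let A_j be the event that the j-th constrained one is fixed. By inclusion-exclusion over the 2 events:
Σ_{j=0}^{2} (-1)^j C(2,j)(8-j)!
= C(2,0)·8! - C(2,1)·7! + C(2,2)·6!
= 40320 - 10080 + 720
= 30960

30960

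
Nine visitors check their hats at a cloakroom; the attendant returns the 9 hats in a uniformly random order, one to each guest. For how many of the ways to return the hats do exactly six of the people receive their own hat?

168

Pick the 6 fixed positions: C(9,6) = 84 ways.
The remaining 3 must be deranged: !3 = 2.
Total: 84 × 2 = 168.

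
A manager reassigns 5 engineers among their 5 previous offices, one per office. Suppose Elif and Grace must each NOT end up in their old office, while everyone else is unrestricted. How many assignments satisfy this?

Inclusion-exclusion on the 2 forbidden self-matches:
Σ_{j=0}^{2} (-1)^j C(2,j)(5-j)!
= C(2,0)·5! - C(2,1)·4! + C(2,2)·3!
= 120 - 48 + 6
= 78

78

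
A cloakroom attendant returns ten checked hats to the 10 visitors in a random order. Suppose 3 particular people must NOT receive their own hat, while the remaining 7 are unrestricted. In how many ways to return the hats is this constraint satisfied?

Inclusion-exclusion on the 3 forbidden self-matches:
Σ_{j=0}^{3} (-1)^j C(3,j)(10-j)!
= C(3,0)·10! - C(3,1)·9! + C(3,2)·8! - C(3,3)·7!
= 3628800 - 1088640 + 120960 - 5040
= 2656080

2656080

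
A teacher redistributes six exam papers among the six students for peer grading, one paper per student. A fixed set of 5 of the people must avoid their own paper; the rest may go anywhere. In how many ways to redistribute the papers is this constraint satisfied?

309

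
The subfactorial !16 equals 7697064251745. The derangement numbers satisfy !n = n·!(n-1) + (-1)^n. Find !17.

130850092279664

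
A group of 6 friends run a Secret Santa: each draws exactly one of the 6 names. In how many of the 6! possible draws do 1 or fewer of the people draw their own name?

# with exactly i fixed is C(6,i)·!(6-i); sum over i=0..1:
  i=0: C(6,0)·!6 = 1·265 = 265
  i=1: C(6,1)·!5 = 6·44 = 264
Total = 529.

529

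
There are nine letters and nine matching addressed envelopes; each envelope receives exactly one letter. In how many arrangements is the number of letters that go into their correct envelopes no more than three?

355997

# with exactly i fixed is C(9,i)·!(9-i); sum over i=0..3:
  i=0: C(9,0)·!9 = 1·133496 = 133496
  i=1: C(9,1)·!8 = 9·14833 = 133497
  i=2: C(9,2)·!7 = 36·1854 = 66744
  i=3: C(9,3)·!6 = 84·265 = 22260
Total = 355997.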